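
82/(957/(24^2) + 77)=15744/15103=1.04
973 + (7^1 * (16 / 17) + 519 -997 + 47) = 9326 / 17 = 548.59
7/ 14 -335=-669/ 2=-334.50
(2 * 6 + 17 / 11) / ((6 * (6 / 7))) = 1043 / 396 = 2.63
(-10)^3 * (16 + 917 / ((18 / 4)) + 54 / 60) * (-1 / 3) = 1986100 / 27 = 73559.26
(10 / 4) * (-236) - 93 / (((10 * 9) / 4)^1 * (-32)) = -141569 / 240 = -589.87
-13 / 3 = -4.33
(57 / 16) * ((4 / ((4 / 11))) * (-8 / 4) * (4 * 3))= -1881 / 2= -940.50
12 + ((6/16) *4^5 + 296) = 692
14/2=7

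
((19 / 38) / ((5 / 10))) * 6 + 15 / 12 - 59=-207 / 4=-51.75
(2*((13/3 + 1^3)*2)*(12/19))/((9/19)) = 256/9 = 28.44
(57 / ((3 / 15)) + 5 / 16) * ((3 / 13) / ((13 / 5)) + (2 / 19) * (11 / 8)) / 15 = 2738087 / 616512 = 4.44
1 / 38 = 0.03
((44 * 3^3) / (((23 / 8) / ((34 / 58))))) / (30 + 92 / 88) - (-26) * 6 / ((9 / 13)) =318622724 / 1366683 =233.14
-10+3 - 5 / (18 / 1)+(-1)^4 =-113 / 18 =-6.28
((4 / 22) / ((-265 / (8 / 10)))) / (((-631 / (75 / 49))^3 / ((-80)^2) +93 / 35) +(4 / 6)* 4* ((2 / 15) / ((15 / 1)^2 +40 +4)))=1626912000000 / 32440662606450413051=0.00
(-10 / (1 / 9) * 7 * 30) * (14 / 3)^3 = -1920800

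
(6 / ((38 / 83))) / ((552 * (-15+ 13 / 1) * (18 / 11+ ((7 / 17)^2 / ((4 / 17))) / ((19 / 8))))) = -15521 / 2536256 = -0.01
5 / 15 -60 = -179 / 3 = -59.67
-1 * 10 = -10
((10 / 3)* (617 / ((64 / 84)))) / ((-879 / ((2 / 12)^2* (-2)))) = 21595 / 126576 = 0.17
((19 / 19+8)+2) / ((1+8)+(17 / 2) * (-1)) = 22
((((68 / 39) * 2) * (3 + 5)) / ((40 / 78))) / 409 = 0.13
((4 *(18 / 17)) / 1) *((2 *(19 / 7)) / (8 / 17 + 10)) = 1368 / 623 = 2.20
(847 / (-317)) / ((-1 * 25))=847 / 7925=0.11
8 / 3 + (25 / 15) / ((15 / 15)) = 4.33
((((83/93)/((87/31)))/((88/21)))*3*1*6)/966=83/58696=0.00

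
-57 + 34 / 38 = -1066 / 19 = -56.11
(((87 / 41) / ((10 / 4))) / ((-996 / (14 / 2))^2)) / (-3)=-1421 / 101681640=-0.00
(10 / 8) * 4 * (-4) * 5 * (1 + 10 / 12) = -550 / 3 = -183.33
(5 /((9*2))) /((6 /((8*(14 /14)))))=10 /27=0.37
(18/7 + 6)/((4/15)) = 225/7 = 32.14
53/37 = 1.43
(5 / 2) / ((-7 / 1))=-5 / 14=-0.36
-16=-16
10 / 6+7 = 8.67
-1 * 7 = -7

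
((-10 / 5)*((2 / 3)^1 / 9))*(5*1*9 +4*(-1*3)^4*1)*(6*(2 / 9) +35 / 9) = -7708 / 27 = -285.48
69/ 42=23/ 14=1.64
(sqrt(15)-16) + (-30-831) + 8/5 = -4377/5 + sqrt(15) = -871.53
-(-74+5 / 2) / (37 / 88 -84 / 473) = 270556 / 919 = 294.40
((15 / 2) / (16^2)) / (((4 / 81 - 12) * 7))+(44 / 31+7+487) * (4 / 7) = 30446644447 / 107548672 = 283.10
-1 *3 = -3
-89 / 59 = -1.51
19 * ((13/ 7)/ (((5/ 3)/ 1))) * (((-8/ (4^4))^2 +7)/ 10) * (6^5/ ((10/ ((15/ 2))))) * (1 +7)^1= 3872614941/ 5600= 691538.38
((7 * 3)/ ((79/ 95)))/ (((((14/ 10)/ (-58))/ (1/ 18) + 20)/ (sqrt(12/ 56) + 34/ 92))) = 4917675/ 10309658 + 41325 * sqrt(42)/ 448246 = 1.07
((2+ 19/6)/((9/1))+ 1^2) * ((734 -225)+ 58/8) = 175525/216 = 812.62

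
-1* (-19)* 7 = 133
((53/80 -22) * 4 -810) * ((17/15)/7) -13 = -110573/700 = -157.96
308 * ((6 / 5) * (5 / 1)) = 1848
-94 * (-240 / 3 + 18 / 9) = 7332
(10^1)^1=10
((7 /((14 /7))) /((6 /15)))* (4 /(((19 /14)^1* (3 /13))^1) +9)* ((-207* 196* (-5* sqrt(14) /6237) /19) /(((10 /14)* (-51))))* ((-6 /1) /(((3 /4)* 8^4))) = 2879485* sqrt(14) /164685312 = 0.07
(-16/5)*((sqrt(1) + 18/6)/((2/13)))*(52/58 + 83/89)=-1963936/12905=-152.18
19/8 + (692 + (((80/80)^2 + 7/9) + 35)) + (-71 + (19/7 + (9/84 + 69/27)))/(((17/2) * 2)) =6231443/8568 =727.29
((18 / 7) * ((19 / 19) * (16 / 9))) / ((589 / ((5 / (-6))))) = -80 / 12369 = -0.01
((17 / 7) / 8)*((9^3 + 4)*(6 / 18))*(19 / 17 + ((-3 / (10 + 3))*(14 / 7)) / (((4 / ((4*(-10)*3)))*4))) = 185449 / 546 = 339.65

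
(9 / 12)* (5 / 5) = 0.75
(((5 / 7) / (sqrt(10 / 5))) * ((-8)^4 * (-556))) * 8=-45547520 * sqrt(2) / 7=-9201988.65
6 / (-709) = -6 / 709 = -0.01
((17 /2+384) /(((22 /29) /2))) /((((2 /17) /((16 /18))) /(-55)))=-430005.56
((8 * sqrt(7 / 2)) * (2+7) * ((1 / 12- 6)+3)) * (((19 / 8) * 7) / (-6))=1088.59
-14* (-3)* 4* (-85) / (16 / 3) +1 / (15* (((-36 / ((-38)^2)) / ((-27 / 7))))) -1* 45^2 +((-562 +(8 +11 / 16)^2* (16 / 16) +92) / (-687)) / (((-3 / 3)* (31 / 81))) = -4693.69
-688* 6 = -4128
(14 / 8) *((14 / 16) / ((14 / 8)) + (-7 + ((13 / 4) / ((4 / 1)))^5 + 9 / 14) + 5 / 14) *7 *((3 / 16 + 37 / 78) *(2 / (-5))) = 7279754825 / 436207616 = 16.69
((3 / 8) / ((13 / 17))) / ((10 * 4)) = 51 / 4160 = 0.01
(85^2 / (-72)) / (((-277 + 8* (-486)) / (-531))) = -5015 / 392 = -12.79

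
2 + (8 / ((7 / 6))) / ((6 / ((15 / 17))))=358 / 119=3.01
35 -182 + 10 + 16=-121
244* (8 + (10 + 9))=6588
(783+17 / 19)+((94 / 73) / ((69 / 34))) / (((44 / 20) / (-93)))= 265665066 / 350911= 757.07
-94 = -94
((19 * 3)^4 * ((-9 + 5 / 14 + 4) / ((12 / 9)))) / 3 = -686140065 / 56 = -12252501.16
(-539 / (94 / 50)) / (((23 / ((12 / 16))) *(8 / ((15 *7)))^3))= -46796990625 / 2213888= -21137.92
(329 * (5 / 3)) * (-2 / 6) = -182.78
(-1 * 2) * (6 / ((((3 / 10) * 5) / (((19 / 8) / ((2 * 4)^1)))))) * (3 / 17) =-57 / 136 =-0.42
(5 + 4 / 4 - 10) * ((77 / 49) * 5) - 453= -3391 / 7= -484.43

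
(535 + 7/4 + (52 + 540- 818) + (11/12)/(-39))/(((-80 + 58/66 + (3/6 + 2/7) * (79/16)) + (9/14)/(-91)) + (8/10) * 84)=-3135255200/81213159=-38.61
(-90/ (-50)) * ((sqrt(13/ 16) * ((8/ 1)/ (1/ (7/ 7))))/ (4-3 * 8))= -9 * sqrt(13)/ 50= -0.65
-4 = -4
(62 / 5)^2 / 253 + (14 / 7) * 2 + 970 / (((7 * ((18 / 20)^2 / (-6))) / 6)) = -2452263928 / 398475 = -6154.12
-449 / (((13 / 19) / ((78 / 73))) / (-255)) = 13052430 / 73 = 178800.41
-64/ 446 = -32/ 223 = -0.14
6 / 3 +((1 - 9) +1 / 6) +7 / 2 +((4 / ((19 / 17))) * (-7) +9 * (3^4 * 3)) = 123098 / 57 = 2159.61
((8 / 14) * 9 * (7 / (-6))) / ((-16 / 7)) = 21 / 8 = 2.62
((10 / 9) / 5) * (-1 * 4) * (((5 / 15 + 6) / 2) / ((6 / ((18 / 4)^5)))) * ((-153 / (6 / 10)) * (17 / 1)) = 60044085 / 16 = 3752755.31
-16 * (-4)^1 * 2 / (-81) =-128 / 81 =-1.58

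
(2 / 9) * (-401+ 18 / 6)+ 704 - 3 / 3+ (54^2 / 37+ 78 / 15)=1163113 / 1665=698.57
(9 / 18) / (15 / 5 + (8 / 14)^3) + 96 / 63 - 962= -44084417 / 45906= -960.32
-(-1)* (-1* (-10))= 10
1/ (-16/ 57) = -57/ 16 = -3.56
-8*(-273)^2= -596232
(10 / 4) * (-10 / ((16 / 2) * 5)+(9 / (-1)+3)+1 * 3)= -65 / 8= -8.12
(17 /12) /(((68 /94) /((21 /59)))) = 329 /472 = 0.70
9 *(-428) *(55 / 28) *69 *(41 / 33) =-4540545 / 7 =-648649.29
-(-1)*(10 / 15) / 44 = 1 / 66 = 0.02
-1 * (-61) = 61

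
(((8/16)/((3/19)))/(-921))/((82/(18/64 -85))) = 51509/14500224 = 0.00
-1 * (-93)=93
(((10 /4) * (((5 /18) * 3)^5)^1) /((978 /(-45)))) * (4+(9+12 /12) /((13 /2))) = -78125 /305136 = -0.26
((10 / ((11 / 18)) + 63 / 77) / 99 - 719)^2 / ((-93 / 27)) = -68086552356 / 453871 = -150013.00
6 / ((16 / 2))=0.75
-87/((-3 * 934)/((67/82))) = 1943/76588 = 0.03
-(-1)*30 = 30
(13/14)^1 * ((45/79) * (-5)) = -2925/1106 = -2.64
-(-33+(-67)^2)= -4456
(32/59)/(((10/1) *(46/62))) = 496/6785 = 0.07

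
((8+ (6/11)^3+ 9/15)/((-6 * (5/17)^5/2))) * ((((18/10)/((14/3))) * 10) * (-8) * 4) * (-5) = -23845282917408/29115625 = -818985.78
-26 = -26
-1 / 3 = -0.33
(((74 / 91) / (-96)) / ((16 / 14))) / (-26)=37 / 129792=0.00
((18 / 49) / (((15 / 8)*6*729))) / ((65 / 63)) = 0.00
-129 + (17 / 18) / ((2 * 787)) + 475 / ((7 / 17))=203197223 / 198324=1024.57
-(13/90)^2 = -169/8100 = -0.02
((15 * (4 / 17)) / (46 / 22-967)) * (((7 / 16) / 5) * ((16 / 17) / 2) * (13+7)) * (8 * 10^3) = -12320000 / 511241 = -24.10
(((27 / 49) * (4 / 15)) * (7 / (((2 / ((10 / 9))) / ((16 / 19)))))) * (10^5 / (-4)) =-1600000 / 133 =-12030.08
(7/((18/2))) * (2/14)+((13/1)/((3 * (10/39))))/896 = 10481/80640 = 0.13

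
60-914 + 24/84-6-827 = -11807/7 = -1686.71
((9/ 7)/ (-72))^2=1/ 3136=0.00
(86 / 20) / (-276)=-43 / 2760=-0.02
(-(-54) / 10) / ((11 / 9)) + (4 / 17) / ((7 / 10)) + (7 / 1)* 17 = 809972 / 6545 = 123.75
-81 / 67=-1.21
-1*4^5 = -1024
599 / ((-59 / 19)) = -11381 / 59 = -192.90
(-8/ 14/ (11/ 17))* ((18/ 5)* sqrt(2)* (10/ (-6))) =7.49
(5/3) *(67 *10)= 1116.67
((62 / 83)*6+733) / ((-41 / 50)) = -3060550 / 3403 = -899.37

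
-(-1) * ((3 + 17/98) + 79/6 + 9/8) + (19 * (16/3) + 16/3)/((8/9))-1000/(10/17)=-1837541/1176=-1562.53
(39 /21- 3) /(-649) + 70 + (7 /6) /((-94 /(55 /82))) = 14705947409 /210104664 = 69.99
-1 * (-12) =12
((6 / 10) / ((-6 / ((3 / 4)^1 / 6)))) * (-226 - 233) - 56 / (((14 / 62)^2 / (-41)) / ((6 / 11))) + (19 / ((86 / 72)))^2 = 282700746327 / 11389840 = 24820.43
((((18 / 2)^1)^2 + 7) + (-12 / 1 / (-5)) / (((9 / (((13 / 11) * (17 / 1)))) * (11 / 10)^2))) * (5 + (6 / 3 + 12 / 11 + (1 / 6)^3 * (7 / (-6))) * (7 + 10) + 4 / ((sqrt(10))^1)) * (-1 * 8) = -151142595388 / 3557763 - 5905024 * sqrt(10) / 19965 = -43417.78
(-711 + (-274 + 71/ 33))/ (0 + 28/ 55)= -1930.60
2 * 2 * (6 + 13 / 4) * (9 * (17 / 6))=1887 / 2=943.50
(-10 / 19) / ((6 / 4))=-0.35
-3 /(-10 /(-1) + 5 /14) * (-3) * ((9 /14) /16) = 81 /2320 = 0.03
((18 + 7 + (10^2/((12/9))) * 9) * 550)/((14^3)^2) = 6875/134456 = 0.05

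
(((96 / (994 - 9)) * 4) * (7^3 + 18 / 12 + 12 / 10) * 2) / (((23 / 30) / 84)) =669053952 / 22655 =29532.29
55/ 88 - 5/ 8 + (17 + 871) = 888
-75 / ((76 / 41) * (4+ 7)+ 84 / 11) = -6765 / 2528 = -2.68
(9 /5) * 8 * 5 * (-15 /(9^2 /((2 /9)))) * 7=-560 /27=-20.74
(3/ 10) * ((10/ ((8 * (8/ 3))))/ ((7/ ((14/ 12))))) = 3/ 128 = 0.02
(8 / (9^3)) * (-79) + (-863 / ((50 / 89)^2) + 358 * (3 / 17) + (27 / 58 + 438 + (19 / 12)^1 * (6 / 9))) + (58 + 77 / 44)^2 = 4807164538201 / 3593970000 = 1337.56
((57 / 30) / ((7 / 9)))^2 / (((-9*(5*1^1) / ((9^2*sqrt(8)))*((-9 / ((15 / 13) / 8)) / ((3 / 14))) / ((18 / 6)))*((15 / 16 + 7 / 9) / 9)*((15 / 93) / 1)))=104339583*sqrt(2) / 14491750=10.18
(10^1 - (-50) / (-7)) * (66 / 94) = 660 / 329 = 2.01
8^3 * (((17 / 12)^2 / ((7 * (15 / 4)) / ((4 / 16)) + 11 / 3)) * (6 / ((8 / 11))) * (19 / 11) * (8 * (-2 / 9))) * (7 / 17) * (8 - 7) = -144704 / 1467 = -98.64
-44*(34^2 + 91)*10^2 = -5486800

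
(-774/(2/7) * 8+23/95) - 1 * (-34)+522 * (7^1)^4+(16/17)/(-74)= 73599291127/59755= 1231684.23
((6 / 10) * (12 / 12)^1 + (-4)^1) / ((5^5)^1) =-17 / 15625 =-0.00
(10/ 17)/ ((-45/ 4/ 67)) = -536/ 153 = -3.50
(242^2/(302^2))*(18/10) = 131769/114005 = 1.16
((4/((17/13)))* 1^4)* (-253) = -13156/17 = -773.88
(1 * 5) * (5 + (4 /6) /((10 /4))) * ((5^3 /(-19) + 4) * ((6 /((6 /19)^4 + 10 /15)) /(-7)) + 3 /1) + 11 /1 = 3326133 /18895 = 176.03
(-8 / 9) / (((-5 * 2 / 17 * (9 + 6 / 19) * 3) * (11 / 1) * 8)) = 0.00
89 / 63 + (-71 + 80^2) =398816 / 63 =6330.41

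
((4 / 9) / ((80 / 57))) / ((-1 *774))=-19 / 46440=-0.00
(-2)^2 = 4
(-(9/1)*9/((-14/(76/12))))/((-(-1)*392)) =513/5488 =0.09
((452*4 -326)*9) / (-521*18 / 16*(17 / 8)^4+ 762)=-145686528 / 122220251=-1.19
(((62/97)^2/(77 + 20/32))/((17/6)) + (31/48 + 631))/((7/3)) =334624419547/1236116784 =270.71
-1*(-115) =115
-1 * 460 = -460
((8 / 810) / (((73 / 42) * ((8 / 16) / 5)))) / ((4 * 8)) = 7 / 3942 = 0.00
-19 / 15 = -1.27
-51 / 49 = -1.04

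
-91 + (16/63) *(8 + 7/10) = -88.79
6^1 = 6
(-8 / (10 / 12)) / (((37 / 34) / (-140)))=45696 / 37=1235.03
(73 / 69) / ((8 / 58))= 2117 / 276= 7.67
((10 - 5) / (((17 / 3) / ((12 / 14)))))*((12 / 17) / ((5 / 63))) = 1944 / 289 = 6.73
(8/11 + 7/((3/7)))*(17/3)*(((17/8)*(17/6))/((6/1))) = 2766019/28512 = 97.01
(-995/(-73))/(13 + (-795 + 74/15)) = -14925/850888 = -0.02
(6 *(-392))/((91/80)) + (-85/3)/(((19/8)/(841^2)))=-6253896200/741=-8439805.94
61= 61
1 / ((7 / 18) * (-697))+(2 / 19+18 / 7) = 247790 / 92701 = 2.67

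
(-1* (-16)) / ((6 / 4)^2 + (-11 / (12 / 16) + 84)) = 192 / 859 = 0.22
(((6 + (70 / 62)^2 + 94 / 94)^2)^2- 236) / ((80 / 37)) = 7024995597427429 / 3411564149764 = 2059.17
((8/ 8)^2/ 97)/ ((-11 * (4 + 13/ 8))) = -8/ 48015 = -0.00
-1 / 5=-0.20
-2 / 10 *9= -9 / 5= -1.80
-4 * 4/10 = -8/5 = -1.60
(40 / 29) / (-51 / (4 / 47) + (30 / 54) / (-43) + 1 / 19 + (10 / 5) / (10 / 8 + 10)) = -5882400 / 2554717909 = -0.00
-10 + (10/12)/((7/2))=-205/21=-9.76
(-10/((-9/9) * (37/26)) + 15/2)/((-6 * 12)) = -1075/5328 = -0.20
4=4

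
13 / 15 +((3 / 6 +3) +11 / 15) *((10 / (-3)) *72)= -15227 / 15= -1015.13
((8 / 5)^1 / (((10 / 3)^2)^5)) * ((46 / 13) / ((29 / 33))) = 44818191 / 1178125000000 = 0.00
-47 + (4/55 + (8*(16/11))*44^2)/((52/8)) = 2444483/715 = 3418.86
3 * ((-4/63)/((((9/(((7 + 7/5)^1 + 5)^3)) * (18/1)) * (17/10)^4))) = -48122080/142069221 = -0.34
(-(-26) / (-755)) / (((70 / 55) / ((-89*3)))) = 38181 / 5285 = 7.22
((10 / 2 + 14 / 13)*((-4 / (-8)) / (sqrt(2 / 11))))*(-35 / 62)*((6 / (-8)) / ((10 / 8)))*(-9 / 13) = -14931*sqrt(22) / 41912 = -1.67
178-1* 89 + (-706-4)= -621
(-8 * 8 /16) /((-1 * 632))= 1 /158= 0.01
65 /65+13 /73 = 86 /73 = 1.18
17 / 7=2.43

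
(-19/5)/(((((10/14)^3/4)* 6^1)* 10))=-6517/9375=-0.70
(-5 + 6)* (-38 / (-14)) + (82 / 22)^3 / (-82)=38811 / 18634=2.08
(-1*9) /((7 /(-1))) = 1.29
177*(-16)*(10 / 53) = -28320 / 53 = -534.34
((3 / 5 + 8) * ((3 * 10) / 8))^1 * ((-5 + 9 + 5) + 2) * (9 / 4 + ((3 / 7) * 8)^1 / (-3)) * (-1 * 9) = -395901 / 112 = -3534.83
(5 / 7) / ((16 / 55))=275 / 112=2.46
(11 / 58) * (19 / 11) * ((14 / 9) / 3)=133 / 783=0.17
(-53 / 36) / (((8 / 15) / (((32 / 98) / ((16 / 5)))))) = -1325 / 4704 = -0.28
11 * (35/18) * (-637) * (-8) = 980980/9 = 108997.78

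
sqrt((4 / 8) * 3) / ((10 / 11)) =11 * sqrt(6) / 20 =1.35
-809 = -809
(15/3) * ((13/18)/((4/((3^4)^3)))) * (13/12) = 16632135/32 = 519754.22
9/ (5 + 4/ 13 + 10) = 117/ 199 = 0.59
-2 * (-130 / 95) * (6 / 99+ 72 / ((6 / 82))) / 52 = 32474 / 627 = 51.79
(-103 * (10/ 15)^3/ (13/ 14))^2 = 133079296/ 123201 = 1080.18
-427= -427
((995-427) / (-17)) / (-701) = 568 / 11917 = 0.05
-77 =-77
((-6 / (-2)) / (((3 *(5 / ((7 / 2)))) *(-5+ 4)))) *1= -7 / 10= -0.70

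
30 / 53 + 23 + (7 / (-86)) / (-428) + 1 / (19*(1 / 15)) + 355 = 14061067937 / 37065656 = 379.36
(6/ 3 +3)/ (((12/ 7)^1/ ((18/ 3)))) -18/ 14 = 227/ 14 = 16.21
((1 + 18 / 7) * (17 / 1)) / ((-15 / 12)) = -340 / 7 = -48.57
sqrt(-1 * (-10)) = sqrt(10) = 3.16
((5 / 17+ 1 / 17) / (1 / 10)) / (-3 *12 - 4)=-3 / 34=-0.09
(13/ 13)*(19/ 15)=19/ 15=1.27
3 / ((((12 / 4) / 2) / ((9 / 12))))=3 / 2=1.50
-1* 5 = -5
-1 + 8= 7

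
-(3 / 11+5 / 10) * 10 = -85 / 11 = -7.73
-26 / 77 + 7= 513 / 77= 6.66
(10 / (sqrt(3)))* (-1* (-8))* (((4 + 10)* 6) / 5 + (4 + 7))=2224* sqrt(3) / 3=1284.03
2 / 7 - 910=-6368 / 7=-909.71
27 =27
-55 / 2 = -27.50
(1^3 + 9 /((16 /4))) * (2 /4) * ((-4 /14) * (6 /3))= -13 /14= -0.93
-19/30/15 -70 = -31519/450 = -70.04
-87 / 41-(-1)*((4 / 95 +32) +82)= 435929 / 3895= 111.92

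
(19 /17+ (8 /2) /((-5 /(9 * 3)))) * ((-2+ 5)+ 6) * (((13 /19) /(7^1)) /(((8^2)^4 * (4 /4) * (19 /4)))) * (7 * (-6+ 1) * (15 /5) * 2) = 611091 /12870221824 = 0.00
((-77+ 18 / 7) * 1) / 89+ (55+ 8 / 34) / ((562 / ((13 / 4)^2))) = 19222349 / 95234272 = 0.20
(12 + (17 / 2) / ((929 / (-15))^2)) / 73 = 20716809 / 126003986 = 0.16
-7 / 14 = -1 / 2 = -0.50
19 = 19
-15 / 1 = -15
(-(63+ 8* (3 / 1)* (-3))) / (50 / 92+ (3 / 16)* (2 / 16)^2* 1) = 211968 / 12869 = 16.47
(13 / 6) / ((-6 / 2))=-13 / 18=-0.72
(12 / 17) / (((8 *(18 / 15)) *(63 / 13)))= 65 / 4284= 0.02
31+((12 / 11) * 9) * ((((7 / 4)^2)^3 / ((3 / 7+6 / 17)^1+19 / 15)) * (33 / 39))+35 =8882225907 / 48668672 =182.50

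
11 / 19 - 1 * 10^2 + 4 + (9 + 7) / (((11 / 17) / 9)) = 127.12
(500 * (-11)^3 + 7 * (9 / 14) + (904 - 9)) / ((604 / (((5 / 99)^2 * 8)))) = -3692225 / 164439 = -22.45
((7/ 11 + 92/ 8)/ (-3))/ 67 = -89/ 1474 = -0.06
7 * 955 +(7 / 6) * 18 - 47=6659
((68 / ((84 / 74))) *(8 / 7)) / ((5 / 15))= 10064 / 49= 205.39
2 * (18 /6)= 6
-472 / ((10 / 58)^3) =-11511608 / 125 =-92092.86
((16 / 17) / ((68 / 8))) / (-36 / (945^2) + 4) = 99225 / 3584467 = 0.03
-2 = -2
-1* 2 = -2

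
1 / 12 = 0.08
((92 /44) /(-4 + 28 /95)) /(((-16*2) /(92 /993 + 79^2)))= 13541329925 /123036672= 110.06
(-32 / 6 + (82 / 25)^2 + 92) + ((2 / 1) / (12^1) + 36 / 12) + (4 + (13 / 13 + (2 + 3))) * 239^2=2142414719 / 3750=571310.59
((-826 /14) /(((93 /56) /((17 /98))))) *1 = -4012 /651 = -6.16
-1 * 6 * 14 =-84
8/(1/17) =136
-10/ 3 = -3.33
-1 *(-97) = 97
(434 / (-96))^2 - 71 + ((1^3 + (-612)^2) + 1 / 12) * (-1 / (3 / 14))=-4027225231 / 2304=-1747927.62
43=43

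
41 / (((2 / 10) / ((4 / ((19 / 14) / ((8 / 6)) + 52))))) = 45920 / 2969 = 15.47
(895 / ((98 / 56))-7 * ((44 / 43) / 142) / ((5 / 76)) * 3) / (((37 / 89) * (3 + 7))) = 2420929762 / 19768175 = 122.47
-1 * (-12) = 12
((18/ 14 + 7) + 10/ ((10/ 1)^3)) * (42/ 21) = 5807/ 350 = 16.59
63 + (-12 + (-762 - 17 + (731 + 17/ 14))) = 59/ 14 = 4.21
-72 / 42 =-1.71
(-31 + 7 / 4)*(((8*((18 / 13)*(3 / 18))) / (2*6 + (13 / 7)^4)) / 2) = -64827 / 57373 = -1.13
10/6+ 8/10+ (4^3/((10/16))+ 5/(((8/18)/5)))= 9667/60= 161.12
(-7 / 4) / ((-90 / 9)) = 7 / 40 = 0.18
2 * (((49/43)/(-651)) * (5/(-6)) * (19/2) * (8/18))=1330/107973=0.01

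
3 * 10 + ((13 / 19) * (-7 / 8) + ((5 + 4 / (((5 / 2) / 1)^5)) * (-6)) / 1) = -0.84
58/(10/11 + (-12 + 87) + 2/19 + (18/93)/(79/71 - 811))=5402054141/7079868365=0.76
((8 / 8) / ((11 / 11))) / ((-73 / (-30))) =30 / 73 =0.41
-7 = -7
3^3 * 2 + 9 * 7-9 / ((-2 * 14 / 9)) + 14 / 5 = 17177 / 140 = 122.69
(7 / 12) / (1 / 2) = 7 / 6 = 1.17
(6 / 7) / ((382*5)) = 3 / 6685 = 0.00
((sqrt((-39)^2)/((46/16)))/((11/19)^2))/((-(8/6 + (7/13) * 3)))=-4392648/320045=-13.73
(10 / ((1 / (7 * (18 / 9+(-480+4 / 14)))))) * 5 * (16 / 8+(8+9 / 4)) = -2048200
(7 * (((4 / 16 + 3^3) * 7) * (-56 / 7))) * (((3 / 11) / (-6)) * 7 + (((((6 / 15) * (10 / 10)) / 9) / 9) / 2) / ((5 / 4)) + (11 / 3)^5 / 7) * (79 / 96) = -5321387555771 / 6415200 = -829496.75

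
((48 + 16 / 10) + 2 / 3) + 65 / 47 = 36413 / 705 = 51.65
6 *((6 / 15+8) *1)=252 / 5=50.40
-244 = -244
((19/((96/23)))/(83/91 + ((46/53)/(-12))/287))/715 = 6647207/952032400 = 0.01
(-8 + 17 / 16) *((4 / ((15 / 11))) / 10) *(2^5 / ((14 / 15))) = -69.77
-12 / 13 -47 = -623 / 13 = -47.92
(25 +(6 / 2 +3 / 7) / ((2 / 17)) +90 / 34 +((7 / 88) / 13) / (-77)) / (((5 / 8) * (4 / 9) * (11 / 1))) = 765382977 / 41181140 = 18.59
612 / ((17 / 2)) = 72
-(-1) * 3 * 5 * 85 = 1275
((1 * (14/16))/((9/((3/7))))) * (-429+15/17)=-1213/68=-17.84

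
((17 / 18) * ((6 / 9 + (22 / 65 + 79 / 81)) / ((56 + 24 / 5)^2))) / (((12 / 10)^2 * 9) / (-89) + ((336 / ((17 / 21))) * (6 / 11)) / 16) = 368765192125 / 10206464345146368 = 0.00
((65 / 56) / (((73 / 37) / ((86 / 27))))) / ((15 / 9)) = 20683 / 18396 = 1.12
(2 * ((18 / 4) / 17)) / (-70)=-9 / 1190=-0.01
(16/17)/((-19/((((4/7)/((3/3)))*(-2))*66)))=8448/2261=3.74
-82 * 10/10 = -82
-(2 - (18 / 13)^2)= -14 / 169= -0.08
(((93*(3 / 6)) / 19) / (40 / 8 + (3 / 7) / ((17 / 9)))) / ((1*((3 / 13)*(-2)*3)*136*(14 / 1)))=-403 / 2269056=-0.00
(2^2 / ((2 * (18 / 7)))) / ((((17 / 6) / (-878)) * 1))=-12292 / 51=-241.02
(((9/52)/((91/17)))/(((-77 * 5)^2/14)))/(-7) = -153/350700350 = -0.00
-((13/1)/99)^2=-169/9801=-0.02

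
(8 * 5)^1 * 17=680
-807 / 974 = -0.83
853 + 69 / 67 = 57220 / 67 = 854.03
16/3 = 5.33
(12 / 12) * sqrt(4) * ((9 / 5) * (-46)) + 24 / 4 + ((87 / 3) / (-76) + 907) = 283867 / 380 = 747.02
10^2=100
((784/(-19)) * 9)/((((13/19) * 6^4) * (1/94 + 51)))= -658/80145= -0.01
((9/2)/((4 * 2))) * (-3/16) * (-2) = 27/128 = 0.21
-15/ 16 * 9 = -135/ 16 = -8.44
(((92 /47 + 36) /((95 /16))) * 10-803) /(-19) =659991 /16967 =38.90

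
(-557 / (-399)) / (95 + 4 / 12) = 557 / 38038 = 0.01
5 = 5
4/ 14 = 2/ 7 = 0.29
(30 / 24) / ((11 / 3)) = 15 / 44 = 0.34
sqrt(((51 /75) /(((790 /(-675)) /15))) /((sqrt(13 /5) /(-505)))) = 9 * sqrt(271286) * 65^(3 /4) /2054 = 52.24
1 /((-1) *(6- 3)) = -1 /3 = -0.33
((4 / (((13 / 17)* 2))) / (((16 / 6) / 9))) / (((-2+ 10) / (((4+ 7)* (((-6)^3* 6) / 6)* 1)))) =-136323 / 52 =-2621.60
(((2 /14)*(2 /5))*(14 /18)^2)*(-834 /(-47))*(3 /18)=1946 /19035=0.10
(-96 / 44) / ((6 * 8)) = -1 / 22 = -0.05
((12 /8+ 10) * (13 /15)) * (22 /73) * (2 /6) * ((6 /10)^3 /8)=0.03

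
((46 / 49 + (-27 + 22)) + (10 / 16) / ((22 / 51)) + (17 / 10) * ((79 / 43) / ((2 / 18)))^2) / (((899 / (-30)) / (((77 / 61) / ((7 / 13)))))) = -1437088800381 / 39747745912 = -36.16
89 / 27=3.30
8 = 8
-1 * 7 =-7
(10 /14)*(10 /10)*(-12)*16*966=-132480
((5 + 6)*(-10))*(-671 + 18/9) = 73590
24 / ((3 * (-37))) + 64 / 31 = 2120 / 1147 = 1.85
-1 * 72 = -72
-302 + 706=404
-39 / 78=-1 / 2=-0.50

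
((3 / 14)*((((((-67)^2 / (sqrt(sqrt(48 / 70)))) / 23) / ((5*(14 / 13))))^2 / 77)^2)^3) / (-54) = -1559967291822236878778125607435424327446708606098332550801 / 5136709391536693620923032075772162367209472000000000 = -303690.00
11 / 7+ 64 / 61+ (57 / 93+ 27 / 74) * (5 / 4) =15056749 / 3918152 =3.84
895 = 895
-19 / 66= -0.29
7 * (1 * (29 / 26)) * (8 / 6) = 406 / 39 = 10.41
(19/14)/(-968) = -19/13552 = -0.00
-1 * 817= -817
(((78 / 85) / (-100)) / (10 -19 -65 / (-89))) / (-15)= -1157 / 15640000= -0.00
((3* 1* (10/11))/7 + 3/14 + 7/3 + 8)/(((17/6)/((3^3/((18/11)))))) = 15159/238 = 63.69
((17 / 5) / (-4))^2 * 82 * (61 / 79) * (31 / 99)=22406459 / 1564200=14.32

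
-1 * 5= -5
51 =51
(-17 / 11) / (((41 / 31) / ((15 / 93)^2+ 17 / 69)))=-27914 / 87699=-0.32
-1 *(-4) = 4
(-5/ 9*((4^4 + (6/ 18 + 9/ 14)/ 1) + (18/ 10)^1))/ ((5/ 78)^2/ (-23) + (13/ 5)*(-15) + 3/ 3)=422462482/ 111666261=3.78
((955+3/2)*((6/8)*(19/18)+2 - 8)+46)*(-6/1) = 29614.62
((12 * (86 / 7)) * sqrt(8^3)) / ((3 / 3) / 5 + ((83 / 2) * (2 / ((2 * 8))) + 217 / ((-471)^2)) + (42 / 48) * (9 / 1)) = 293043087360 * sqrt(2) / 1647734627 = 251.51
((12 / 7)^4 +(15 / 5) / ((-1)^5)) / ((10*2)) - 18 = -850827 / 48020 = -17.72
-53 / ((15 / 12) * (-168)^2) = -53 / 35280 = -0.00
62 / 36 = 31 / 18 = 1.72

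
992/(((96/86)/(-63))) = -55986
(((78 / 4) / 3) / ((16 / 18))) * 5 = 585 / 16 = 36.56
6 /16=3 /8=0.38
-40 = -40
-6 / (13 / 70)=-32.31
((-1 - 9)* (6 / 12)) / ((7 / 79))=-56.43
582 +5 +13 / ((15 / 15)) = 600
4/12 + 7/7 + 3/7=37/21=1.76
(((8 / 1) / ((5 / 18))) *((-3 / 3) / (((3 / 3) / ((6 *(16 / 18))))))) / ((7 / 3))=-2304 / 35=-65.83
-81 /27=-3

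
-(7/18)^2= -49/324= -0.15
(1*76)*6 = 456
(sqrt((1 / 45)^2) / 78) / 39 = 1 / 136890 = 0.00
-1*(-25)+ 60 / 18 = 28.33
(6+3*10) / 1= 36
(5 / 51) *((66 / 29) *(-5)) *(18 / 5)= -1980 / 493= -4.02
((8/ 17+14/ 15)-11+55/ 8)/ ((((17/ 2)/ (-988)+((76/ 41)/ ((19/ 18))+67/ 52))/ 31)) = -1742664287/ 62720055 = -27.78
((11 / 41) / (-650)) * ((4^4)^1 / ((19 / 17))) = -23936 / 253175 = -0.09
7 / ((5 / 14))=98 / 5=19.60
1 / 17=0.06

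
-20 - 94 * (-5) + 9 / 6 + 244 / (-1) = 415 / 2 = 207.50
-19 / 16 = -1.19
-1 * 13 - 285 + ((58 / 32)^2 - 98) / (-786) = -59938121 / 201216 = -297.88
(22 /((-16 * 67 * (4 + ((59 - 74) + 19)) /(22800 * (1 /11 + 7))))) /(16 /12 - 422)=166725 /169108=0.99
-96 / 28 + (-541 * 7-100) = -27233 / 7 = -3890.43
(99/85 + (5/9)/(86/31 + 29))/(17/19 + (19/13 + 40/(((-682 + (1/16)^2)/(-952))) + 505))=0.00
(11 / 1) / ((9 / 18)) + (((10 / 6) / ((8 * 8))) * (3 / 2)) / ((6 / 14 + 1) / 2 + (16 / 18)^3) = 22.03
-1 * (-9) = 9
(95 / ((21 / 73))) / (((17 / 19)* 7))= 131765 / 2499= 52.73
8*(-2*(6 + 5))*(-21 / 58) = 1848 / 29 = 63.72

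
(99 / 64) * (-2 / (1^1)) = -99 / 32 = -3.09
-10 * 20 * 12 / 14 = -1200 / 7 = -171.43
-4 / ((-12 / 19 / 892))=16948 / 3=5649.33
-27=-27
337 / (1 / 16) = 5392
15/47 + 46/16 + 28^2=295985/376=787.19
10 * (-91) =-910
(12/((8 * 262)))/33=0.00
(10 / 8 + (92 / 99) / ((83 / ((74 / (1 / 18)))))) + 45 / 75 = 306101 / 18260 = 16.76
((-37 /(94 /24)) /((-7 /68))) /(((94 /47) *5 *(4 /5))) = 11.47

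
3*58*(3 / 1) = 522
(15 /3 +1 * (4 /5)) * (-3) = -87 /5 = -17.40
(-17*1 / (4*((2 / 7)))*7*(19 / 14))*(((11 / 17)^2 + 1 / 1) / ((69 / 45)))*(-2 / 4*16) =408975 / 391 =1045.97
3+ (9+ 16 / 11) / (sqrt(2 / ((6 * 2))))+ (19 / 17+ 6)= 172 / 17+ 115 * sqrt(6) / 11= 35.73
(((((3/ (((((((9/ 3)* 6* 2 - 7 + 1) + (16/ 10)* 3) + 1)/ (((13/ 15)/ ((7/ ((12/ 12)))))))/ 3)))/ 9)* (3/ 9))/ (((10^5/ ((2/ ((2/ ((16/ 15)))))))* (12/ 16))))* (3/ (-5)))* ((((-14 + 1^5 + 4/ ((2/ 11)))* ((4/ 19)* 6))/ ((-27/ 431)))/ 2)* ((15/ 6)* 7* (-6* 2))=-89648/ 478265625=-0.00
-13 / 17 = -0.76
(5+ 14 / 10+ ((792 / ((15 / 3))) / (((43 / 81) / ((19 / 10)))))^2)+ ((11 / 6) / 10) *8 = 1114293240158 / 3466875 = 321411.43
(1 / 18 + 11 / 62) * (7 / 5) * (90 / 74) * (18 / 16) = 4095 / 9176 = 0.45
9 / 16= 0.56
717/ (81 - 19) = 717/ 62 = 11.56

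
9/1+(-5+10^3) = 1004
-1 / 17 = -0.06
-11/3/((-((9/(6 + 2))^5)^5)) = 415568250492528778805248/2153693963075557766310747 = 0.19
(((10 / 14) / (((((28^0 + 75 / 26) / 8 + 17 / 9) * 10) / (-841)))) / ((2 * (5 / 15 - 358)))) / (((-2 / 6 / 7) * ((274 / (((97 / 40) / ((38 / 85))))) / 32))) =-201422052 / 428102395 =-0.47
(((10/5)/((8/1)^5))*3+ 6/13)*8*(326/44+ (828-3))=3074.73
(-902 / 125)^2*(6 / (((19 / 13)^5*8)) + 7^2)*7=692581418140381 / 38689046875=17901.23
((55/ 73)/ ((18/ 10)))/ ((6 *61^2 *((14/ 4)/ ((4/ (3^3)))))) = 1100/ 1386143199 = 0.00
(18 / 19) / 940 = 9 / 8930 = 0.00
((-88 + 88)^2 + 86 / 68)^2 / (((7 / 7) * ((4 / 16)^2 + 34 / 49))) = 2.11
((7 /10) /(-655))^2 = 49 /42902500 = 0.00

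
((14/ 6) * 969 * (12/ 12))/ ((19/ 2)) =238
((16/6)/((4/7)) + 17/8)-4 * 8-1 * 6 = -749/24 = -31.21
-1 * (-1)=1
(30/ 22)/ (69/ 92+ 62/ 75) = 4500/ 5203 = 0.86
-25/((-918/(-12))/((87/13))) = -1450/663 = -2.19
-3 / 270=-1 / 90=-0.01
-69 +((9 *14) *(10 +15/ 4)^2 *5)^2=907970761209/ 64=14187043143.89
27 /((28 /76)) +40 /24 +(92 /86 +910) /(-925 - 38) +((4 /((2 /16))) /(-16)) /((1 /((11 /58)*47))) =472239839 /8406027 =56.18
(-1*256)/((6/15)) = -640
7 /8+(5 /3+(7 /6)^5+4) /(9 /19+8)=2251993 /1251936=1.80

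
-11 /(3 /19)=-209 /3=-69.67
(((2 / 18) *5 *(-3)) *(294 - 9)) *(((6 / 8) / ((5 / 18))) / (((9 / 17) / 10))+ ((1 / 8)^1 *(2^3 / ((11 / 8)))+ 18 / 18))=-275500 / 11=-25045.45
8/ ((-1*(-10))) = 4/ 5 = 0.80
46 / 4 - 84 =-145 / 2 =-72.50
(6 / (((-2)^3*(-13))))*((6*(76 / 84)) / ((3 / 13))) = 19 / 14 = 1.36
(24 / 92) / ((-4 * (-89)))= 3 / 4094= 0.00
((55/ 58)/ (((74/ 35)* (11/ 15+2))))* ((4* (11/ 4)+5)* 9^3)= 84199500/ 43993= 1913.93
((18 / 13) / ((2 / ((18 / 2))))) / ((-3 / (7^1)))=-189 / 13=-14.54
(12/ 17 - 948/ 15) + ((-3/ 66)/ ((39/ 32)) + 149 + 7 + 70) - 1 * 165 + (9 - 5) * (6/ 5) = 119189/ 36465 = 3.27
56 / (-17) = -3.29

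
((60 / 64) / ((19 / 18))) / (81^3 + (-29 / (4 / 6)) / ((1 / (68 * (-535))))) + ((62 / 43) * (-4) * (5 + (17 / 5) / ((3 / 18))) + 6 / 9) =-10074351443087 / 69084572280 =-145.83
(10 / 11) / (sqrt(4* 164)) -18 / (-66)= 5* sqrt(41) / 902+ 3 / 11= 0.31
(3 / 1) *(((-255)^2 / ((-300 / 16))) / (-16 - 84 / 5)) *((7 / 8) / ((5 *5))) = 18207 / 1640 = 11.10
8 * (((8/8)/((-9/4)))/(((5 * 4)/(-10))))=16/9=1.78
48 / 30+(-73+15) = -282 / 5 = -56.40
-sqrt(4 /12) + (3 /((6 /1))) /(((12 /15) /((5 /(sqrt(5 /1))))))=-sqrt(3) /3 + 5 * sqrt(5) /8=0.82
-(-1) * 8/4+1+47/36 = 155/36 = 4.31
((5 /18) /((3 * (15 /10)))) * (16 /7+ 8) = 40 /63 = 0.63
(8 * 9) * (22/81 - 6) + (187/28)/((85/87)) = -511067/1260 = -405.61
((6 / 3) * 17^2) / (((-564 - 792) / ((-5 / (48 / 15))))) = 7225 / 10848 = 0.67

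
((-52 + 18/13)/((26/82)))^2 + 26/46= 16740058425/656903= 25483.30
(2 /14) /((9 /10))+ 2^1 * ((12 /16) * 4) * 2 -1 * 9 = 199 /63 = 3.16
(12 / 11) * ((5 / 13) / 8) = 15 / 286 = 0.05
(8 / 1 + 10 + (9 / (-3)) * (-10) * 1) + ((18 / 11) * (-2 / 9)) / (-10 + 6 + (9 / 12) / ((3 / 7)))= 4768 / 99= 48.16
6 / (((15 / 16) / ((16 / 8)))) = 64 / 5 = 12.80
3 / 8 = 0.38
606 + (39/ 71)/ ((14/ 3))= 602481/ 994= 606.12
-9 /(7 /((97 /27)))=-97 /21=-4.62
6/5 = 1.20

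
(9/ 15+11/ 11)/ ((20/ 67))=134/ 25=5.36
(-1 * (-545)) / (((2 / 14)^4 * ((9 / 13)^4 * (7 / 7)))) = 37373353745 / 6561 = 5696289.25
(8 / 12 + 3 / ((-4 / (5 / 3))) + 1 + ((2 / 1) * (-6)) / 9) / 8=-11 / 96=-0.11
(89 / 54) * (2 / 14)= 89 / 378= 0.24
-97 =-97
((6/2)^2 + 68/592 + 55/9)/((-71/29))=-588149/94572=-6.22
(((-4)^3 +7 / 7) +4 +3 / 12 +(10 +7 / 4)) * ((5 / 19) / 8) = -235 / 152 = -1.55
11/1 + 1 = 12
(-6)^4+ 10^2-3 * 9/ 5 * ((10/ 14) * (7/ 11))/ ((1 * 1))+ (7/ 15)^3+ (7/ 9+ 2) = 1396.42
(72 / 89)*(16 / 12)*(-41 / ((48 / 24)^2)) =-984 / 89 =-11.06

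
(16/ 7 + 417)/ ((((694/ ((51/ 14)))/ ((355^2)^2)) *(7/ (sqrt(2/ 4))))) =2377342169053125 *sqrt(2)/ 952168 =3530962537.99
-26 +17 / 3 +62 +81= 368 / 3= 122.67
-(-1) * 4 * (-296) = -1184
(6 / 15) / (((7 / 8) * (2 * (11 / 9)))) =72 / 385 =0.19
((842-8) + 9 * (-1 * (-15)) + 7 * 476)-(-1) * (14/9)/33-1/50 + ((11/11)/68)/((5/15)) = 2171610877/504900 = 4301.07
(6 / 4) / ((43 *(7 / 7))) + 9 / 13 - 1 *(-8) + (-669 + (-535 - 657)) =-2070841 / 1118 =-1852.27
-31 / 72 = -0.43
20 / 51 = 0.39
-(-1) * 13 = 13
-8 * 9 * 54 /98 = -1944 /49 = -39.67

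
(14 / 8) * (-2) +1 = -5 / 2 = -2.50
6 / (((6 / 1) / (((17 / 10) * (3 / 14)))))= 51 / 140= 0.36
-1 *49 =-49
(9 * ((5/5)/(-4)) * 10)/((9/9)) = -45/2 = -22.50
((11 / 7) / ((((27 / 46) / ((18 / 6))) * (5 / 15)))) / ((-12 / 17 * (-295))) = 4301 / 37170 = 0.12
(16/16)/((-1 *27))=-1/27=-0.04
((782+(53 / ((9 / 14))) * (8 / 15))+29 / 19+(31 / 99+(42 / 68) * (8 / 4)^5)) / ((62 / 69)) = 4675248617 / 4956435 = 943.27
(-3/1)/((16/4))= -3/4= -0.75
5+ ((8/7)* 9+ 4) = 135/7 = 19.29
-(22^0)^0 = -1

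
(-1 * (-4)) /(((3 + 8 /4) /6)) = 24 /5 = 4.80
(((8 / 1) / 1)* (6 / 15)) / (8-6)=8 / 5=1.60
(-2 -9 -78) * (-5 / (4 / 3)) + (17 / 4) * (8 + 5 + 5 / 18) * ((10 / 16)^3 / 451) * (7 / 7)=5549323235 / 16625664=333.78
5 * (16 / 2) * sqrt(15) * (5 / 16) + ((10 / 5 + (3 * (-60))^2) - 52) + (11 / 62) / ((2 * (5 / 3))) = 25 * sqrt(15) / 2 + 20057033 / 620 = 32398.47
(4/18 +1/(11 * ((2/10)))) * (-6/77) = -134/2541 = -0.05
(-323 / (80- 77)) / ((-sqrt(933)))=323 * sqrt(933) / 2799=3.52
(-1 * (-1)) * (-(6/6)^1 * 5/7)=-5/7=-0.71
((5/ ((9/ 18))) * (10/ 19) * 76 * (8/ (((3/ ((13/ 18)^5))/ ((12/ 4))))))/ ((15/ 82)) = 608920520/ 177147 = 3437.37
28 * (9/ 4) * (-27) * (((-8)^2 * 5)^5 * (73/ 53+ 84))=-25826930196480000000/ 53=-487300569744905660.38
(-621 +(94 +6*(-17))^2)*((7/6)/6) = -3899/36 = -108.31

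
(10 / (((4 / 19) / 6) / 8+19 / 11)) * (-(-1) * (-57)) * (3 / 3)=-1429560 / 4343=-329.16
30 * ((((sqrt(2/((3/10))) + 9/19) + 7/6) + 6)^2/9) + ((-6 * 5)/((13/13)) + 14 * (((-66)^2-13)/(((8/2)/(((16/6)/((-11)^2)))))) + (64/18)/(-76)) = 17420 * sqrt(15)/513 + 1230704225/2358774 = 653.27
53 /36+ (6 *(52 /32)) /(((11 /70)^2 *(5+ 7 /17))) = 3728537 /50094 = 74.43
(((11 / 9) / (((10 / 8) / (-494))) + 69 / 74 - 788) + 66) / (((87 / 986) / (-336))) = 7634314576 / 1665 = 4585173.92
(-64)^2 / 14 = 292.57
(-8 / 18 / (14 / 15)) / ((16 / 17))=-85 / 168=-0.51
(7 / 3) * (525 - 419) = 742 / 3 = 247.33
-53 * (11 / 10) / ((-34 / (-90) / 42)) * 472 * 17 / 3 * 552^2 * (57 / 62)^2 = -4290609384496512 / 961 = -4464734010922.49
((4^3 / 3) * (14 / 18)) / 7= 64 / 27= 2.37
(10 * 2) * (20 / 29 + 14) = 8520 / 29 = 293.79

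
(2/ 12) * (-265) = -265/ 6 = -44.17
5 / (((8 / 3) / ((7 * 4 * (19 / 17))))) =1995 / 34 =58.68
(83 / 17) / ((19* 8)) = 83 / 2584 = 0.03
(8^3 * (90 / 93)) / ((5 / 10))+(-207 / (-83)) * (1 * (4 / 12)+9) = 2609652 / 2573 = 1014.24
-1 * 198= -198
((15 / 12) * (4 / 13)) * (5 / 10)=5 / 26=0.19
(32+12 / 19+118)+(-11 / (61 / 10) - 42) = 123814 / 1159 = 106.83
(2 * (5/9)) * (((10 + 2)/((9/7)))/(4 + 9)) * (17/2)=6.78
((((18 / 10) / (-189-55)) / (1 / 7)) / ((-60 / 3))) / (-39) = -21 / 317200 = -0.00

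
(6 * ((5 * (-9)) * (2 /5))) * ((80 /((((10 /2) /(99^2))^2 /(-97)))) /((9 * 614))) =894507004512 /1535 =582740719.55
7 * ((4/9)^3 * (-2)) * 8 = -7168/729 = -9.83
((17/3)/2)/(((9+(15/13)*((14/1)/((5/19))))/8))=884/2745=0.32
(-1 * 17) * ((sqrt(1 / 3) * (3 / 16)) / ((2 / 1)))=-17 * sqrt(3) / 32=-0.92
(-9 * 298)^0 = 1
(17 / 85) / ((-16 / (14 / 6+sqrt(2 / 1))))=-0.05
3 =3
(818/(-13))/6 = -10.49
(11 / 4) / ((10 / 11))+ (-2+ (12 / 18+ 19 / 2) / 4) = 107 / 30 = 3.57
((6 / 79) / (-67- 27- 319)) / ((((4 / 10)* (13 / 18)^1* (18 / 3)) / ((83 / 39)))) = -1245 / 5513963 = -0.00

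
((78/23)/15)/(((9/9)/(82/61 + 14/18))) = 6058/12627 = 0.48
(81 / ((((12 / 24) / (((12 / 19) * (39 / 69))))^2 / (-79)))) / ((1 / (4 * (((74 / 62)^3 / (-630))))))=7011548728704 / 199120511765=35.21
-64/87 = -0.74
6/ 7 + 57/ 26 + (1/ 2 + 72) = 6875/ 91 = 75.55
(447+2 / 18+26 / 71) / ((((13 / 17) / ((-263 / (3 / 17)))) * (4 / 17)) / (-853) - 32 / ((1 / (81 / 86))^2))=-291360272380825267 / 18483424117321554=-15.76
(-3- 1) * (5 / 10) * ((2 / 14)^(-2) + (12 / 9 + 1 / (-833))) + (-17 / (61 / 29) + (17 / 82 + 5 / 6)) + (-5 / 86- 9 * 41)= -256260459599 / 537499914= -476.76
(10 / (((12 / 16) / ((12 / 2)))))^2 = 6400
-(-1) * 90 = 90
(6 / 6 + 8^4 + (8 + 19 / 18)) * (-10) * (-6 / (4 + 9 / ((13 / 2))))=960817 / 21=45753.19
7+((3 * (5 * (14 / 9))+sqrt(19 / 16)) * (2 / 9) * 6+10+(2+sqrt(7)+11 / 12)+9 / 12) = sqrt(19) / 3+sqrt(7)+466 / 9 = 55.88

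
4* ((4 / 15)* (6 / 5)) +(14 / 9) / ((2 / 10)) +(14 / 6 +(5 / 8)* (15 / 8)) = 180907 / 14400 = 12.56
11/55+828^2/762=571447/635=899.92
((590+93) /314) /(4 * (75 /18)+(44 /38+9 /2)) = 38931 /399565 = 0.10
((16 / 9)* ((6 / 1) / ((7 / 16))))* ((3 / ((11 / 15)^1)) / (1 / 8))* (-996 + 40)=-58736640 / 77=-762813.51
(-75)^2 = 5625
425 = 425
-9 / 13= -0.69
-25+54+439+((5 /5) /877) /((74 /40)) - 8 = 14926560 /32449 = 460.00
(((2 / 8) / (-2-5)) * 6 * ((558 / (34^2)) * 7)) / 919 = -0.00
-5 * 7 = -35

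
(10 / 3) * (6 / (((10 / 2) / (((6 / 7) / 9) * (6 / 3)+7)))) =604 / 21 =28.76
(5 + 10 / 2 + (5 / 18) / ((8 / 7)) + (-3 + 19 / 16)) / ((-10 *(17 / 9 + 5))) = -607 / 4960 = -0.12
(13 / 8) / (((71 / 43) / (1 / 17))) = 559 / 9656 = 0.06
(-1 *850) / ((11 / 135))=-114750 / 11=-10431.82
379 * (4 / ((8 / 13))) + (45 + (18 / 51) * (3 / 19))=1620527 / 646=2508.56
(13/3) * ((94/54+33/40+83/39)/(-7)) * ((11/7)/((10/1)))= -724933/1587600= -0.46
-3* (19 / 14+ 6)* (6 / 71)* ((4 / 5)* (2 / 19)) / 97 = -7416 / 4579855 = -0.00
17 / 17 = 1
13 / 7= 1.86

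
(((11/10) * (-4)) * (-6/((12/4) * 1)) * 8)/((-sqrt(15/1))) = -352 * sqrt(15)/75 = -18.18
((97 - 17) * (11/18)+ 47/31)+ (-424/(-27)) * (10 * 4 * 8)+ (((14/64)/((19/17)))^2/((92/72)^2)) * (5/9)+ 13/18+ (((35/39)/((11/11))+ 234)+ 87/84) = 19781029866749675/3723657170688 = 5312.26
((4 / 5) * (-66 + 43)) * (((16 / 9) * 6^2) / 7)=-168.23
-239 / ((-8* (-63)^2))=0.01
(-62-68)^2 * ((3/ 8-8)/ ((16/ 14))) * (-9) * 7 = 113656725/ 16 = 7103545.31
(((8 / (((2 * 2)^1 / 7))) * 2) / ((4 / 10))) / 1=70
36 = 36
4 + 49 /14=15 /2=7.50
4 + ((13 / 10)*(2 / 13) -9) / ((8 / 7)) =-37 / 10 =-3.70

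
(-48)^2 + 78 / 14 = 16167 / 7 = 2309.57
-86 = -86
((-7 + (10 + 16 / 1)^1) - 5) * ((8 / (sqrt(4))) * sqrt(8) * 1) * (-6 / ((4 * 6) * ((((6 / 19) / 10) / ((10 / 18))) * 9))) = -13300 * sqrt(2) / 243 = -77.40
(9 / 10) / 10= 9 / 100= 0.09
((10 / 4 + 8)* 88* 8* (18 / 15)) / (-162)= -2464 / 45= -54.76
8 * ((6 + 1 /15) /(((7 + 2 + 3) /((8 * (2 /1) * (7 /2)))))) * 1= 10192 /45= 226.49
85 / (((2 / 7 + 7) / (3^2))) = 105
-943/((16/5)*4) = -4715/64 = -73.67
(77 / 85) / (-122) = -77 / 10370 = -0.01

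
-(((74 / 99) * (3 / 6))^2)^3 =-2565726409 / 941480149401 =-0.00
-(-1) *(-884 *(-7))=6188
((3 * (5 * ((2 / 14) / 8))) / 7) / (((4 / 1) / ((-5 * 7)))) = -75 / 224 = -0.33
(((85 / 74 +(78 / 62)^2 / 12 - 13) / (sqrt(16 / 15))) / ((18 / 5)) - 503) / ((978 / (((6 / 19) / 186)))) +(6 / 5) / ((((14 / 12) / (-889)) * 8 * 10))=-329233153 / 28802100 - 8334175 * sqrt(15) / 5898909713472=-11.43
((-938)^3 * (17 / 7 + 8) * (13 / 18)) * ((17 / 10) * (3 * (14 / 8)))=-1664307851297 / 30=-55476928376.57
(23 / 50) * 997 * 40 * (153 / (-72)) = -389827 / 10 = -38982.70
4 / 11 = 0.36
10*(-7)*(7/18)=-245/9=-27.22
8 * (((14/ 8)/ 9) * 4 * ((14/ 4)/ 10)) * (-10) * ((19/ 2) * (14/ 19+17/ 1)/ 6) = -16513/ 27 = -611.59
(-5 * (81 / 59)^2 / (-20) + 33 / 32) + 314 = 35144449 / 111392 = 315.50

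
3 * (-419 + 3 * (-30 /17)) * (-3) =64917 /17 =3818.65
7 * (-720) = -5040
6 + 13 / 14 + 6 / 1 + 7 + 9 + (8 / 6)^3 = 11831 / 378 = 31.30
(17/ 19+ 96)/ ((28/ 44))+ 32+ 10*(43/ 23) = 88693/ 437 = 202.96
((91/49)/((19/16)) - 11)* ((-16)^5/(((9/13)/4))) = 68430069760/1197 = 57167978.08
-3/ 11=-0.27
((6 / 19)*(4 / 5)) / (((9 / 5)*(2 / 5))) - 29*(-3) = 4979 / 57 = 87.35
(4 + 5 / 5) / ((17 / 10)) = 50 / 17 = 2.94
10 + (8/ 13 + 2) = 12.62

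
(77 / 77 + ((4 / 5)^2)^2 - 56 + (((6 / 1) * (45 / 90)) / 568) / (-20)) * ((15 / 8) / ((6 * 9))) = -25839581 / 13632000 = -1.90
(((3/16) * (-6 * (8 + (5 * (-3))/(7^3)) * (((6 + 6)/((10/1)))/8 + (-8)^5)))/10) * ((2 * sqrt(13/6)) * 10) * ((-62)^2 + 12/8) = 41265351074469 * sqrt(78)/109760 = 3320387324.66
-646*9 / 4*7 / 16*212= -1078497 / 8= -134812.12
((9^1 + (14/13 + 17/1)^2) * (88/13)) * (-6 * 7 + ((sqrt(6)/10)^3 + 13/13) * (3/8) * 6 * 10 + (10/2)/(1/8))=16853562 * sqrt(6)/54925 + 102369784/2197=47346.88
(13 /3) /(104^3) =1 /259584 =0.00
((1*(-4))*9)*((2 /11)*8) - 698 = -750.36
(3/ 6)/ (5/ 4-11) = -0.05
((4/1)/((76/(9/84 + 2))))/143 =59/76076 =0.00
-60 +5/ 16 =-955/ 16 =-59.69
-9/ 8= -1.12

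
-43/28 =-1.54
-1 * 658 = -658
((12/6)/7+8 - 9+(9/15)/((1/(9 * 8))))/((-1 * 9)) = -1487/315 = -4.72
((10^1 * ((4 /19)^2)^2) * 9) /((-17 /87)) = -2004480 /2215457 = -0.90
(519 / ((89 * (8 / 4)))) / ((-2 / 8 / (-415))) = 430770 / 89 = 4840.11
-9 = -9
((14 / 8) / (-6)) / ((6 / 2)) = -7 / 72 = -0.10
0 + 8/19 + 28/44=221/209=1.06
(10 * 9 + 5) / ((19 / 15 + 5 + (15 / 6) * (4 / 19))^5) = 178627329421875 / 27197360938418176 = 0.01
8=8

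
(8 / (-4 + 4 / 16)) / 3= -32 / 45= -0.71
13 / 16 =0.81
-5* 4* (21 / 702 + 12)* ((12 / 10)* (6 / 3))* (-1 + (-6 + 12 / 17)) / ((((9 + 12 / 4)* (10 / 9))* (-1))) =-60241 / 221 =-272.58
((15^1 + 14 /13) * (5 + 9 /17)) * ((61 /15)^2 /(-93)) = -73102766 /4624425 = -15.81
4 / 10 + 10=52 / 5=10.40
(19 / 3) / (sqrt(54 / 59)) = 19*sqrt(354) / 54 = 6.62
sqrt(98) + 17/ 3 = 15.57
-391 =-391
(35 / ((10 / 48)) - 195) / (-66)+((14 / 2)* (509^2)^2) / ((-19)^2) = 10336936545643 / 7942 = 1301553329.85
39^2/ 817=1521/ 817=1.86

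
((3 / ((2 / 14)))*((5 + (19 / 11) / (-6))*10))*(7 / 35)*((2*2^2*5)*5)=39581.82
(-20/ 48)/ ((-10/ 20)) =5/ 6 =0.83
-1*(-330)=330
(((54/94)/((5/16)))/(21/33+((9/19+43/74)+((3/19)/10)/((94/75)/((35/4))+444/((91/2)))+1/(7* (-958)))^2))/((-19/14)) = -2961507907616047944140980224/3830390340248001323994770195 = -0.77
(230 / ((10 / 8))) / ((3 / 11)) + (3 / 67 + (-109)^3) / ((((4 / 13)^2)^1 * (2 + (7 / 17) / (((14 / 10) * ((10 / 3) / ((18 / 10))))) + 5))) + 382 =-934288362565 / 489234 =-1909696.31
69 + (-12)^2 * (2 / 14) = 627 / 7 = 89.57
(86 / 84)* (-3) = -43 / 14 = -3.07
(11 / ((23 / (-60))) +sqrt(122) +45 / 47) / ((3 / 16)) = -89.03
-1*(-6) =6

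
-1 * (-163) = 163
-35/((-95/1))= 7/19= 0.37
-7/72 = -0.10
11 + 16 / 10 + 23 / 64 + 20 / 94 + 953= 14531229 / 15040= 966.17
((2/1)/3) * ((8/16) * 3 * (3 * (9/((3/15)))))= 135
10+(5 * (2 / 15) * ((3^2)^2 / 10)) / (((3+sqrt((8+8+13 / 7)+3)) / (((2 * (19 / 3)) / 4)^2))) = -6143 / 1660+1083 * sqrt(1022) / 1660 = 17.16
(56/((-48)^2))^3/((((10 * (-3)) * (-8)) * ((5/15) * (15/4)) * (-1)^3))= -0.00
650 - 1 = 649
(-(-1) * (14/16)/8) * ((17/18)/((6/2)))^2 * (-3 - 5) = -2023/23328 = -0.09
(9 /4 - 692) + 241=-1795 /4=-448.75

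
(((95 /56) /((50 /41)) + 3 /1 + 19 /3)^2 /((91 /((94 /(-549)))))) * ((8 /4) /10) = -15256777583 /352510704000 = -0.04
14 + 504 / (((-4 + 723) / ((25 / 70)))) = 10246 / 719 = 14.25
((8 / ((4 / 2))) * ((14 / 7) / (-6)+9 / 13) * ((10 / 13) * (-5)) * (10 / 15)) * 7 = -39200 / 1521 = -25.77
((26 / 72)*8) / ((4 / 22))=143 / 9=15.89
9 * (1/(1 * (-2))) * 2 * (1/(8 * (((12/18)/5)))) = -135/16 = -8.44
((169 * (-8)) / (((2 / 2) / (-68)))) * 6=551616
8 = 8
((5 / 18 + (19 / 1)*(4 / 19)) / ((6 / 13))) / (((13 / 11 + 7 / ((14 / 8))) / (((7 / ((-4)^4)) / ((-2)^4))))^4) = 35188194041 / 320895014648327436238848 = 0.00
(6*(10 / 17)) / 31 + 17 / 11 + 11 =73386 / 5797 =12.66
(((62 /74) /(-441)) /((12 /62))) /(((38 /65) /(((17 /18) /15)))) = -212381 /200894904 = -0.00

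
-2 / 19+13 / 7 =233 / 133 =1.75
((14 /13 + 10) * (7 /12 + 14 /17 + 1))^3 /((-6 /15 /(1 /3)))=-170453910240 /10793861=-15791.75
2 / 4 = 1 / 2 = 0.50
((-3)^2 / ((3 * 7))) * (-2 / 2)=-0.43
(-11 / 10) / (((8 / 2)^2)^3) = -11 / 40960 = -0.00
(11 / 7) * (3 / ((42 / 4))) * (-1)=-0.45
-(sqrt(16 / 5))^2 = -16 / 5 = -3.20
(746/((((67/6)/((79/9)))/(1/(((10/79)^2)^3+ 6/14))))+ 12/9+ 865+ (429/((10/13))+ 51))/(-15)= -4167806470079659931/21987471401874450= -189.55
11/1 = 11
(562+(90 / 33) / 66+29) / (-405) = -71516 / 49005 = -1.46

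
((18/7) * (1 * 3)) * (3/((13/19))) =3078/91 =33.82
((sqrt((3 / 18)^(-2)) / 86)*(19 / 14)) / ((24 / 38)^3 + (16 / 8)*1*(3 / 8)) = 260642 / 2758063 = 0.09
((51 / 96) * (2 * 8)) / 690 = 17 / 1380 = 0.01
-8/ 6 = -4/ 3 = -1.33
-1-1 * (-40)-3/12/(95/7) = 14813/380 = 38.98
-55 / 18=-3.06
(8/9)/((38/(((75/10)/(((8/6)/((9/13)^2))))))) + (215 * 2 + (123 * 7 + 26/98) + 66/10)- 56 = 1954037679/1573390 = 1241.93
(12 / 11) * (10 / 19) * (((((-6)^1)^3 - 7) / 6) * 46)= -205160 / 209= -981.63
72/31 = 2.32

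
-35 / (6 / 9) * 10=-525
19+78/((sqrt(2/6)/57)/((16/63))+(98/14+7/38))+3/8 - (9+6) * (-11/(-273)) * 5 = 642750527/23621416 - 7904 * sqrt(3)/227129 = 27.15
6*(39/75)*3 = 234/25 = 9.36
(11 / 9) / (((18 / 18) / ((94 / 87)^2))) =97196 / 68121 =1.43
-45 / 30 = -3 / 2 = -1.50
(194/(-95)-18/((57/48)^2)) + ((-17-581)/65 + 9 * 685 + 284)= 11597113/1805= 6424.99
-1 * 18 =-18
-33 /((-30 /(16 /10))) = 44 /25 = 1.76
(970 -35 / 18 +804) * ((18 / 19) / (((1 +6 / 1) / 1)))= 31897 / 133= 239.83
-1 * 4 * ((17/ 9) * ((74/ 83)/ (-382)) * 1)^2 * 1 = -1582564/ 20356726329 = -0.00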